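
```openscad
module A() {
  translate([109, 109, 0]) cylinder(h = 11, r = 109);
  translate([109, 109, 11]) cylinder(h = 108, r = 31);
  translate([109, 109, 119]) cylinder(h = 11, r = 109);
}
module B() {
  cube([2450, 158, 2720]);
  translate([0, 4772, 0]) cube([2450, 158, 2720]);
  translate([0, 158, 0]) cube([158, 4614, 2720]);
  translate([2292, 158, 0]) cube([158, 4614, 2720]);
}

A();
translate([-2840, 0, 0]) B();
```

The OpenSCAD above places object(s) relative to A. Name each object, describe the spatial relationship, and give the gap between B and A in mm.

A is a spool. B is a house frame. The house frame is on the floor beside the spool on its −x side. The gap between the house frame and the spool is 390 mm.

The house frame's nearest face is 390 mm from the spool's −x face.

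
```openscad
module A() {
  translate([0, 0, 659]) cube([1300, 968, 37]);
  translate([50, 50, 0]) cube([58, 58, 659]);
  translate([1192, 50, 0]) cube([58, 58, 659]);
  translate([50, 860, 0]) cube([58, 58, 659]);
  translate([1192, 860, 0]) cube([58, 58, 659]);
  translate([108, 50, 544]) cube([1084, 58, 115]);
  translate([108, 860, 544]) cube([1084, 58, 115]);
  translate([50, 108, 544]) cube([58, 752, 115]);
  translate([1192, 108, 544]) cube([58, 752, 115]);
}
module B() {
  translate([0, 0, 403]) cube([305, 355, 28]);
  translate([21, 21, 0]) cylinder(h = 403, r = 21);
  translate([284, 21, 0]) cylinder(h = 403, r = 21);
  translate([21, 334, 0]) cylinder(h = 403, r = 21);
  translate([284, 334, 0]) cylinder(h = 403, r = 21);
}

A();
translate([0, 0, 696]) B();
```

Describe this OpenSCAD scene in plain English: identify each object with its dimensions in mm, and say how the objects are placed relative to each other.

A is a table with a 1300×968 mm rectangular top, 37 mm thick, top surface at z = 696 mm, supported by four 58×58 mm square legs, each inset 50 mm from the nearest pair of top edges, running from the floor. Four apron rails, 58 mm thick and 115 mm tall, run between adjacent legs with their top edges flush with the underside of the top and their outer faces flush with the legs' outer faces.

B is a simple wooden stool: a rectangular seat 305 mm (x) by 355 mm (y), 28 mm thick, top face at z = 431 mm, on four round legs, each 42 mm in diameter. The legs rest on z = 0, each leg's axis is inset half a diameter from the nearest pair of seat edges (so the leg's bounding box is flush with the corner).

The stool is on top of the table.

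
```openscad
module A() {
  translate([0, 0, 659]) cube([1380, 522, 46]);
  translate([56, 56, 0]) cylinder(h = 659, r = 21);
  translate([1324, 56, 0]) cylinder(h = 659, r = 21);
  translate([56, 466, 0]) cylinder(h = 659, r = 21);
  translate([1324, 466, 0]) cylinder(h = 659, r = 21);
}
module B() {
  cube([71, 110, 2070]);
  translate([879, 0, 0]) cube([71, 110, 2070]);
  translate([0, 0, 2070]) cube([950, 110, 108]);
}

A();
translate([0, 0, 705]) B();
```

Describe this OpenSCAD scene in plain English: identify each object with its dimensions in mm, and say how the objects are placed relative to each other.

A is a rectangular dining table. The top is 1380×522×46 mm with its upper surface at z = 705 mm. It stands on four round legs of 42 mm diameter, each leg's bounding box inset 35 mm from the nearest pair of top edges, running from the floor to the underside of the top.

B is a door frame. The clear opening is 808 mm wide and 2070 mm high. Two 71 mm wide jambs, 110 mm deep, stand either side of the opening from the floor to the top of the opening. A 108 mm thick head sits across the top of both jambs, spanning the full outside width of the frame.

The door frame is on top of the table.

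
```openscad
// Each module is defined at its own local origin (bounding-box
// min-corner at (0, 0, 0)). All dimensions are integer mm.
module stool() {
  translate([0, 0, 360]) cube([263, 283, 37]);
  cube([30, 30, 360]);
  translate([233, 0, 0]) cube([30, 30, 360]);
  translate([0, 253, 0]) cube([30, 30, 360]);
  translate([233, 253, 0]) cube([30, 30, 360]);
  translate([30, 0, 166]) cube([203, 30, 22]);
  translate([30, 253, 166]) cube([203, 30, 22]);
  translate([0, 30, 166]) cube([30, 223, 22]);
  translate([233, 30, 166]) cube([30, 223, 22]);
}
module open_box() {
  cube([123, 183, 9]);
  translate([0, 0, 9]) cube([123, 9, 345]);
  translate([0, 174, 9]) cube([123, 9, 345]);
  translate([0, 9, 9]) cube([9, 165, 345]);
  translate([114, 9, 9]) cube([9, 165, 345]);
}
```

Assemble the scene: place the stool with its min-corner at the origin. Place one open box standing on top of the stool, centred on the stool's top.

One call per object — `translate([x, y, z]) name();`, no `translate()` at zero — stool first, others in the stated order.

stool();
translate([70, 50, 397]) open_box();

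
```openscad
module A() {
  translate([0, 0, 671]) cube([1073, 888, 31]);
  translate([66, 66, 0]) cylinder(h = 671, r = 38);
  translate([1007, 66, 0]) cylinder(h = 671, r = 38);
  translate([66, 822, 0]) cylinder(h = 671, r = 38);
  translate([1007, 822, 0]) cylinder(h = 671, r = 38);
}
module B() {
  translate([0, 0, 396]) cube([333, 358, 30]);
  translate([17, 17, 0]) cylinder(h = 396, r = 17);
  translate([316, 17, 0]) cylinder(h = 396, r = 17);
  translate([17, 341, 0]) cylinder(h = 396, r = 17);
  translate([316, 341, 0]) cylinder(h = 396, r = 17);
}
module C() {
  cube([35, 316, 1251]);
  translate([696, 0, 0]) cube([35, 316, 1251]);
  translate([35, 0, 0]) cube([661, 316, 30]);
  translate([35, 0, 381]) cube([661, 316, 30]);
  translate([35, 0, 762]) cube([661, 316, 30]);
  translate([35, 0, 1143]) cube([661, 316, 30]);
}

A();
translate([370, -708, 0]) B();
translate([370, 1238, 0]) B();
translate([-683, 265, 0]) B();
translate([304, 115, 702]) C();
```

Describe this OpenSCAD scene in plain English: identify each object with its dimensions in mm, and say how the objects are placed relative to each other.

A is a table: top 1073 mm (x) × 888 mm (y), 31 mm thick, upper face at z = 702 mm, on four round legs of 76 mm diameter, each leg's bounding box inset 28 mm from the nearest pair of top edges, running from z = 0 to the bottom of the top.

B is a four-legged stool. The seat is 333×358 mm, 30 mm thick, top at z = 426 mm. It stands on four round legs, each 34 mm in diameter, from z = 0 to the seat underside, each leg's axis is inset half a diameter from the nearest pair of seat edges (so the leg's bounding box is flush with the corner).

C is an open bookshelf. Two side panels, each 35 mm thick, 316 mm deep and 1251 mm tall, stand 731 mm apart (outside-to-outside). Between them sit 4 shelves, each 30 mm thick and 316 mm deep, spanning the full gap between the sides. The bottom shelf rests on the floor (its underside at z = 0) and the clear gap between one shelf's top and the next shelf's underside is 351 mm.

Three stools sit around the table at the −y, +y, −x sides. The bookshelf is on top of the table.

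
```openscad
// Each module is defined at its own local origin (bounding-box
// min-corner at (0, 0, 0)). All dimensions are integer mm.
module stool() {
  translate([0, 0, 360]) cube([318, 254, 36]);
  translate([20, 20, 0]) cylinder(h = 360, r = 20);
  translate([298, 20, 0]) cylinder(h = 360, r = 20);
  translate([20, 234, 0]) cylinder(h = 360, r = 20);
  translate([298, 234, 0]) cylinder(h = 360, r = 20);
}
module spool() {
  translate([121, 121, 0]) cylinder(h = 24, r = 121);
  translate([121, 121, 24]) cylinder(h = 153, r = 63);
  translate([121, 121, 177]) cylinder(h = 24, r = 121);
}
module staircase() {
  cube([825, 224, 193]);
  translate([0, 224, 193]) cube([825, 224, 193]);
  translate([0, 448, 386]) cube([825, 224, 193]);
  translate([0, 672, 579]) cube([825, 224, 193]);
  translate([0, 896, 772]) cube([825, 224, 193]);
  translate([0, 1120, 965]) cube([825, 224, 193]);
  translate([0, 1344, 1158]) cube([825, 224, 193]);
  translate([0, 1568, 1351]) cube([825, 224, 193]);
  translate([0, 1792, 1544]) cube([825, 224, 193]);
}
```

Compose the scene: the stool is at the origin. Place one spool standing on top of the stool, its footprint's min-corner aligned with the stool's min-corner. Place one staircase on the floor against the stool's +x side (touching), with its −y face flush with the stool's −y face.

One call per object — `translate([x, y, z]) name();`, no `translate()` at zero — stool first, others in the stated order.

stool();
translate([0, 0, 396]) spool();
translate([318, 0, 0]) staircase();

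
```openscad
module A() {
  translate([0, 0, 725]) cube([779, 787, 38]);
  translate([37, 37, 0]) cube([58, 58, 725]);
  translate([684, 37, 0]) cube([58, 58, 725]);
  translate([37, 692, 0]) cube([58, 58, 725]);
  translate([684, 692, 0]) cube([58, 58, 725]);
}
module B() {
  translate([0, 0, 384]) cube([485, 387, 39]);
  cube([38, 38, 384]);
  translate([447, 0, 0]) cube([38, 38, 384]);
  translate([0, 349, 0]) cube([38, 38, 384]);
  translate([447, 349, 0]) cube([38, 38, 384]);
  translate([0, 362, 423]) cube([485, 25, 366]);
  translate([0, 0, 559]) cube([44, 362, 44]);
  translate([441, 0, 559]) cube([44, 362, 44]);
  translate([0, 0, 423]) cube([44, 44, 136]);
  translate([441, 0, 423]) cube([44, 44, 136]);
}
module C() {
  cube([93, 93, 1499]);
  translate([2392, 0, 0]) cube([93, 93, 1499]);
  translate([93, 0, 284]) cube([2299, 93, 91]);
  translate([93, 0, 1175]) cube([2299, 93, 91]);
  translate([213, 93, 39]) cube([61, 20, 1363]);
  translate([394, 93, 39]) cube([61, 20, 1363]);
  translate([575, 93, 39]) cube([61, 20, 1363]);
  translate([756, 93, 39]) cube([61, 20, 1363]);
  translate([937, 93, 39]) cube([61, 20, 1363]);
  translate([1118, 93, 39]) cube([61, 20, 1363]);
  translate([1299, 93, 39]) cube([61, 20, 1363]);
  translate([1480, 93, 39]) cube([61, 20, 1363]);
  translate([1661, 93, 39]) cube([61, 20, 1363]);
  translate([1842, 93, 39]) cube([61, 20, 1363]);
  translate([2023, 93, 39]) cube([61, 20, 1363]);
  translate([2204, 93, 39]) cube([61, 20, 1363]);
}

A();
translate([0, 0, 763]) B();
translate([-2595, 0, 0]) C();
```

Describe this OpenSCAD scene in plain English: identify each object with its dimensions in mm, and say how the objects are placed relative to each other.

A is a table: top 779 mm (x) × 787 mm (y), 38 mm thick, upper face at z = 763 mm, on four 58×58 mm square legs, each inset 37 mm from the nearest pair of top edges, running from z = 0 to the bottom of the top.

B is a chair: 485×387 mm seat, 39 mm thick, top at z = 423 mm, on four 38 mm square corner legs flush with the seat edges. A 25 mm thick backrest slab spans the full seat width, extending 366 mm above the seat top, its back face flush with the seat's +y edge. Two armrests of 44×44 mm section run along each side from the seat's front edge to the front of the backrest, top faces 180 mm above the seat top and outer faces flush with the seat's x-edges; a 44×44 mm post under the front of each armrest stands on the seat at the front corner.

C is a fence section. Two 93×93 mm posts, 1499 mm tall, stand on the floor with a clear span of 2299 mm between their inner faces. Two horizontal rails of 93×91 mm section span the gap between the posts with their undersides at z = 284 mm and z = 1175 mm, flush with the posts' −y face. 12 pickets, each 61 mm wide, 20 mm thick and 1363 mm tall, are fixed to the +y face of the rails with their bottoms at z = 39 mm, evenly spaced across the span with equal gaps (rounded down to the nearest mm) at the −x end and between each pair — any rounding remainder accumulates at the +x end.

The chair is on top of the table. The fence section is on the floor beside the table on its −x side.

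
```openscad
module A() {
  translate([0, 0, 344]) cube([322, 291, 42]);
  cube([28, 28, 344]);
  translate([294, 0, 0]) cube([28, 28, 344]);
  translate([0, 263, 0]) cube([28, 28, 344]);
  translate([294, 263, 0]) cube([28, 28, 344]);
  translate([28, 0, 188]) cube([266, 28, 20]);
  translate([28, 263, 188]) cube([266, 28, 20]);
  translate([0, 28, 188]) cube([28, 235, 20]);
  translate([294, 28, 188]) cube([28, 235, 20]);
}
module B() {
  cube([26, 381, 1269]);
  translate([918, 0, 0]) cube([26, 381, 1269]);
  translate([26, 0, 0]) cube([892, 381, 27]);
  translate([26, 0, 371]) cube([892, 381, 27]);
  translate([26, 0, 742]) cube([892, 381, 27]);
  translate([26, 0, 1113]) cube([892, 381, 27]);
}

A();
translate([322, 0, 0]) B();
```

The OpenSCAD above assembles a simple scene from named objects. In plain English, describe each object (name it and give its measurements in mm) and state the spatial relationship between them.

A is a four-legged stool. The seat is 322×291 mm, 42 mm thick, top at z = 386 mm. It stands on four square legs, each 28×28 mm in cross-section, from z = 0 to the seat underside, each flush with a corner of the seat. Four stretchers, 28 mm wide and 20 mm tall, connect adjacent legs with their undersides at z = 188 mm, each running between the inner faces of the legs it joins and aligned with the legs' outer faces on the other axis.

B is a bookshelf 944 mm wide overall, 381 mm deep and 1269 mm tall. The two sides are 26 mm thick vertical panels. 4 horizontal shelves of 27 mm thickness span between the inner faces of the sides; the lowest shelf sits on the floor and shelves are stacked with a clear vertical gap of 344 mm between each pair.

The bookshelf is against the stool's +x side, with their −y faces flush.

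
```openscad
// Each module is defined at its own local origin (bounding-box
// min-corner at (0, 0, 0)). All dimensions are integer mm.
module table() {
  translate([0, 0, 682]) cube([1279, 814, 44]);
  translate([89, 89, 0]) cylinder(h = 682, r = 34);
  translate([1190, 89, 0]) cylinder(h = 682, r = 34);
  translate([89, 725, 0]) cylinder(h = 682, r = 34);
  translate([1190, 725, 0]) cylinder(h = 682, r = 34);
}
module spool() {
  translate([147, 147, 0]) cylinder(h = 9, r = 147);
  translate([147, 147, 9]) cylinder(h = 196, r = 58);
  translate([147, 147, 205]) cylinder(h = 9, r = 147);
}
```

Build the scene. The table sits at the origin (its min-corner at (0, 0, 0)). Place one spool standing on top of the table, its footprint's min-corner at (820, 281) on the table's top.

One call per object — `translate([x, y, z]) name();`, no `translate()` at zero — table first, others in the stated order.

table();
translate([820, 281, 726]) spool();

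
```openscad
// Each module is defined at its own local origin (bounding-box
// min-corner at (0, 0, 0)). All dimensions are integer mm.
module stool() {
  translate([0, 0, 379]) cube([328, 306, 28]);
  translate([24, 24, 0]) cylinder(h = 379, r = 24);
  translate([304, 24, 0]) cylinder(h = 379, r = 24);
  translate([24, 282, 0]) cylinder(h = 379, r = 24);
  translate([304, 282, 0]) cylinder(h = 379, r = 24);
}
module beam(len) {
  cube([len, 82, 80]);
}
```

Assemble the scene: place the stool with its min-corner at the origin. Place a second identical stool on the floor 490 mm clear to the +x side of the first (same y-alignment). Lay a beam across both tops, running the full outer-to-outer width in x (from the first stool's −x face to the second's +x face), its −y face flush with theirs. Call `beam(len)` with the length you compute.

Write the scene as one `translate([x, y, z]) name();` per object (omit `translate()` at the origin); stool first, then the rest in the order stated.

stool();
translate([818, 0, 0]) stool();
translate([0, 0, 407]) beam(1146);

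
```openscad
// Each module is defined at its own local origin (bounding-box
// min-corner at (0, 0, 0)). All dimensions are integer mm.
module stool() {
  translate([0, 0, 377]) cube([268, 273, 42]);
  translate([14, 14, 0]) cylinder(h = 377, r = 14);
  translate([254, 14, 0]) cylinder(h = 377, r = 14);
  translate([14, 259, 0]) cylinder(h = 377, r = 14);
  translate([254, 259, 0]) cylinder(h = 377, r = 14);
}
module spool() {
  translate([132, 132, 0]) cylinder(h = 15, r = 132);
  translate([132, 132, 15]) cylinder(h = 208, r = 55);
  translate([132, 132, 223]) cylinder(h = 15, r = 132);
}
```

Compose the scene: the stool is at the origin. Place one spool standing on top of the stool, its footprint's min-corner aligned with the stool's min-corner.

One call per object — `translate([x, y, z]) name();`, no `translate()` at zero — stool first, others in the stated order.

stool();
translate([0, 0, 419]) spool();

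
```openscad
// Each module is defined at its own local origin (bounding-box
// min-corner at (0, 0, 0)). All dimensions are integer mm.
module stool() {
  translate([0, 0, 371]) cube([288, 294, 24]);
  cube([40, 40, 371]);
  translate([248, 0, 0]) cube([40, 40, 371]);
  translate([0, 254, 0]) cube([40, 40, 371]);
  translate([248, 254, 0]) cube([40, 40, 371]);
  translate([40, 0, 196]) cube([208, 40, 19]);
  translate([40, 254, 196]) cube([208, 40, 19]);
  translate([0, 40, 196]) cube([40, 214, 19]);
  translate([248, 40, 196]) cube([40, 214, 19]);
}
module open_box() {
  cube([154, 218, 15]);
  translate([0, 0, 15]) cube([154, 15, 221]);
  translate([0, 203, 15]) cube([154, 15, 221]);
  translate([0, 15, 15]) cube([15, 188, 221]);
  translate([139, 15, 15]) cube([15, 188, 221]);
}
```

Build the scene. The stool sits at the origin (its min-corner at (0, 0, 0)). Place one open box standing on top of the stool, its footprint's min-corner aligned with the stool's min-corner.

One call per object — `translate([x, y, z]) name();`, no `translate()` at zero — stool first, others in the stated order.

stool();
translate([0, 0, 395]) open_box();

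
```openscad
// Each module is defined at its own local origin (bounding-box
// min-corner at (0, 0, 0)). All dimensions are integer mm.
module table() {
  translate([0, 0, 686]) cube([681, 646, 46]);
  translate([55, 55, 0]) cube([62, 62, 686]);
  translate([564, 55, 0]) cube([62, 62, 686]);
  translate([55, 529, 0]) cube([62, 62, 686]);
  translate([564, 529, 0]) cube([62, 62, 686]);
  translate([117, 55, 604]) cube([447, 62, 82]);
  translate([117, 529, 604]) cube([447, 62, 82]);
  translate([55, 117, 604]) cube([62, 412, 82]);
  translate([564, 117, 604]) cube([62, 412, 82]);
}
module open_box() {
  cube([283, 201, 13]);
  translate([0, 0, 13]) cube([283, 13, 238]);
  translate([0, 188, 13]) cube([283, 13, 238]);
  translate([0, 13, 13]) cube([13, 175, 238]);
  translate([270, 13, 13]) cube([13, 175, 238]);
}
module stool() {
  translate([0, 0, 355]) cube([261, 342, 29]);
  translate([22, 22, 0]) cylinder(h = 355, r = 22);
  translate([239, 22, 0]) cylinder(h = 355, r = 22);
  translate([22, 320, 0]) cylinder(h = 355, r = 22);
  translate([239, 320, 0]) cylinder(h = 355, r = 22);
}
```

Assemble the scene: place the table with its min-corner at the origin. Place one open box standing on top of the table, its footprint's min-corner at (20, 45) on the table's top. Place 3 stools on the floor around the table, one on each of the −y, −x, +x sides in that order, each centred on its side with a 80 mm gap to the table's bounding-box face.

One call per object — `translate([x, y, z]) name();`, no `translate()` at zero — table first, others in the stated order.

table();
translate([20, 45, 732]) open_box();
translate([210, -422, 0]) stool();
translate([-341, 152, 0]) stool();
translate([761, 152, 0]) stool();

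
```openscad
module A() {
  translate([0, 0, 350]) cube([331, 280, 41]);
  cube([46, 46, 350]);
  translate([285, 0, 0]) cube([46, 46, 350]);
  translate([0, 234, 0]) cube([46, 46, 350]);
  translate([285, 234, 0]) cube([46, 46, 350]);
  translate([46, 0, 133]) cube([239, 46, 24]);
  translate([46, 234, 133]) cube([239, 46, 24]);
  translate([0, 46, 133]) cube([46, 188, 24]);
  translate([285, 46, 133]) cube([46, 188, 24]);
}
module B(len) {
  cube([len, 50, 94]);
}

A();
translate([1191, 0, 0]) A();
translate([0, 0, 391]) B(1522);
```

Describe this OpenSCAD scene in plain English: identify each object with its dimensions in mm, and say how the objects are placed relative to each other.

A is a simple wooden stool: a rectangular seat 331 mm (x) by 280 mm (y), 41 mm thick, top face at z = 391 mm, on four square legs, each 46×46 mm in cross-section. The legs rest on z = 0, each flush with a corner of the seat. Four stretchers, 46 mm wide and 24 mm tall, connect adjacent legs with their undersides at z = 133 mm, each running between the inner faces of the legs it joins and aligned with the legs' outer faces on the other axis.

B is a rectangular beam 1522 mm long (x), 50 mm deep (y), 94 mm thick (z).

The beam spans the tops of two stools placed 860 mm apart, resting at z = 391 mm.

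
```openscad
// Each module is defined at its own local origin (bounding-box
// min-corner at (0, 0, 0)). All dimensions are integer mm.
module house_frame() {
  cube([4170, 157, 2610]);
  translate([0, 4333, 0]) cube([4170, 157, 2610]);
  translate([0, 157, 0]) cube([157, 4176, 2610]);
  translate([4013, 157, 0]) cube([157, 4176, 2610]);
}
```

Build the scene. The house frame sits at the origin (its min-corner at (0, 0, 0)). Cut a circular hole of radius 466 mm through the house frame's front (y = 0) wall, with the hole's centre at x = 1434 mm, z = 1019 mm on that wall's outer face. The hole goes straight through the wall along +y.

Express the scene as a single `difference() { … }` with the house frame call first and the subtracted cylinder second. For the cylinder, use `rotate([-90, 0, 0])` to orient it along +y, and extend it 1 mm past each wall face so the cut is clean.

difference() {
  house_frame();
  translate([1434, -1, 1019]) rotate([-90, 0, 0]) cylinder(h = 159, r = 466);
}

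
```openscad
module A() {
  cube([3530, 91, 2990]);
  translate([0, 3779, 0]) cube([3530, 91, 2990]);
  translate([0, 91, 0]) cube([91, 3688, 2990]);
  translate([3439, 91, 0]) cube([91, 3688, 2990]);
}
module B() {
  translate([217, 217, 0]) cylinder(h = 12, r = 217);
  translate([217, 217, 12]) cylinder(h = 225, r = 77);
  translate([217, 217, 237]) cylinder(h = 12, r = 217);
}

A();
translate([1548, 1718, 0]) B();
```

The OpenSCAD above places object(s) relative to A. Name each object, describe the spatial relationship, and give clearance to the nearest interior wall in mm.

A is a house frame. B is a spool. The spool sits inside the house frame, centred. The clearance to the nearest interior wall is 1457 mm.

Clearances: x = 1457, y = 1627; minimum 1457 mm.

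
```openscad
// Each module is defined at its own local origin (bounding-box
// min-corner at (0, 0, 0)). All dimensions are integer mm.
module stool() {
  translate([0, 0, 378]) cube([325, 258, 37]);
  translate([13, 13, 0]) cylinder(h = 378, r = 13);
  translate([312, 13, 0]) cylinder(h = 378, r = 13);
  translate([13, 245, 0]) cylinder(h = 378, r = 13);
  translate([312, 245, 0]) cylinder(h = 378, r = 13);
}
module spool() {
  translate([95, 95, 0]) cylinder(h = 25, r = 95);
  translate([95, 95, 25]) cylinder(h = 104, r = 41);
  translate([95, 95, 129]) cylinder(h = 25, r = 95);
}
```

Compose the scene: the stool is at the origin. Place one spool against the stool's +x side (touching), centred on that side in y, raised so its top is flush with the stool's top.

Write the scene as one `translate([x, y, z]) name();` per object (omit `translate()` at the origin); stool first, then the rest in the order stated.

stool();
translate([325, 34, 261]) spool();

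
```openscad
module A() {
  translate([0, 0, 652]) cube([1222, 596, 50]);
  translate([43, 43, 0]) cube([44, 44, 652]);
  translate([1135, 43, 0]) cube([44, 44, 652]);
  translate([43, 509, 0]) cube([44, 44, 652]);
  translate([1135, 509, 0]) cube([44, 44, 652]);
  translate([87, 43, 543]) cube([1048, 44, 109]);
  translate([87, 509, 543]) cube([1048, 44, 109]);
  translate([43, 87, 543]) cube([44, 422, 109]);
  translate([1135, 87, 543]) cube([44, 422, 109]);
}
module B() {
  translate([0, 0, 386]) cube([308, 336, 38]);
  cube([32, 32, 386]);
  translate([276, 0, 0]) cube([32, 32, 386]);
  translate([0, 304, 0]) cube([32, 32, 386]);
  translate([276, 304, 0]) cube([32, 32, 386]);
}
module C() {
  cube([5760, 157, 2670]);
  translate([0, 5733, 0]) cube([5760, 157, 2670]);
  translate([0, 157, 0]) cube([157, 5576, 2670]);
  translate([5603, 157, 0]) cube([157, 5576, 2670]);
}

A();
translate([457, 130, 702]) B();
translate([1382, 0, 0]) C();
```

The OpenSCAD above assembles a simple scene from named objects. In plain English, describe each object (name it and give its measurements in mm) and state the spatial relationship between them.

A is a table with a 1222×596 mm rectangular top, 50 mm thick, top surface at z = 702 mm, supported by four 44×44 mm square legs, each inset 43 mm from the nearest pair of top edges, running from the floor. Four apron rails, 44 mm thick and 109 mm tall, run between adjacent legs with their top edges flush with the underside of the top and their outer faces flush with the legs' outer faces.

B is a four-legged stool. The seat is a 308×336×38 mm slab whose top surface is at z = 424 mm; four square legs, each 32×32 mm in cross-section, run from the floor (z = 0) to the underside of the seat, each flush with a corner of the seat.

C is the wall frame of a small rectangular building: four walls, each 2670 mm tall and 157 mm thick, enclosing a footprint 5760 mm (x) by 5890 mm (y) outside-to-outside, with no floor or roof. The front and back walls (the −y and +y sides) span the full width; the two side walls fit between them.

The stool is on top of the table, centred. The house frame is on the floor beside the table on its +x side.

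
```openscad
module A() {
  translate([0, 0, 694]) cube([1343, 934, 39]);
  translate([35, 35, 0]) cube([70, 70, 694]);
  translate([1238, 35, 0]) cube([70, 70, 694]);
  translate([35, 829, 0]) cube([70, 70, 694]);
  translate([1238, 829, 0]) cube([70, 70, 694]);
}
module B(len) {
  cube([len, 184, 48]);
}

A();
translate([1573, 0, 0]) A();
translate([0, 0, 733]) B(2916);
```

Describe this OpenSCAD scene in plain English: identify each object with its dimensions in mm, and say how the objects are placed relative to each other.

A is a table: top 1343 mm (x) × 934 mm (y), 39 mm thick, upper face at z = 733 mm, on four 70×70 mm square legs, each inset 35 mm from the nearest pair of top edges, running from z = 0 to the bottom of the top.

B is a rectangular beam 2916 mm long (x), 184 mm deep (y), 48 mm thick (z).

The beam spans the tops of two tables placed 230 mm apart, resting at z = 733 mm.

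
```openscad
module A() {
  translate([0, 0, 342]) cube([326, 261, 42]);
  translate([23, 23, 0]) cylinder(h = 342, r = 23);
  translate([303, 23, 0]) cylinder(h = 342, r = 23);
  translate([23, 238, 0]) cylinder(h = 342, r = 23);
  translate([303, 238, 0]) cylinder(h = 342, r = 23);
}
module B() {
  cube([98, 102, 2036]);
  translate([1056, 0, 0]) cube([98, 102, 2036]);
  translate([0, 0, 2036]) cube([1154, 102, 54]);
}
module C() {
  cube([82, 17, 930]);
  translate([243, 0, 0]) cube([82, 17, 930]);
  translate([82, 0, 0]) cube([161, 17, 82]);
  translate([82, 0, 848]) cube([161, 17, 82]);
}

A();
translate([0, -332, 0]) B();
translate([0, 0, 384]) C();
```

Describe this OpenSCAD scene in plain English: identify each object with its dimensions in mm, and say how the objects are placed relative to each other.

A is a simple wooden stool: a rectangular seat 326 mm (x) by 261 mm (y), 42 mm thick, top face at z = 384 mm, on four round legs, each 46 mm in diameter. The legs rest on z = 0, each leg's axis is inset half a diameter from the nearest pair of seat edges (so the leg's bounding box is flush with the corner).

B is a rectangular door frame: two vertical jambs of 98×102 mm section, 2036 mm tall, with a clear opening 958 mm wide between their inner faces. A header 54 mm tall and 102 mm deep lies on top of the jambs and spans the full outside width.

C is a rectangular picture frame lying in the x–z plane (depth along y). The opening is 161 mm wide (x) by 766 mm tall (z), surrounded by a border 82 mm wide on all four sides. The frame is 17 mm deep and is made of two full-height vertical stiles with two horizontal rails fitted between them.

The door frame is on the floor beside the stool on its −y side. The picture frame is on top of the stool.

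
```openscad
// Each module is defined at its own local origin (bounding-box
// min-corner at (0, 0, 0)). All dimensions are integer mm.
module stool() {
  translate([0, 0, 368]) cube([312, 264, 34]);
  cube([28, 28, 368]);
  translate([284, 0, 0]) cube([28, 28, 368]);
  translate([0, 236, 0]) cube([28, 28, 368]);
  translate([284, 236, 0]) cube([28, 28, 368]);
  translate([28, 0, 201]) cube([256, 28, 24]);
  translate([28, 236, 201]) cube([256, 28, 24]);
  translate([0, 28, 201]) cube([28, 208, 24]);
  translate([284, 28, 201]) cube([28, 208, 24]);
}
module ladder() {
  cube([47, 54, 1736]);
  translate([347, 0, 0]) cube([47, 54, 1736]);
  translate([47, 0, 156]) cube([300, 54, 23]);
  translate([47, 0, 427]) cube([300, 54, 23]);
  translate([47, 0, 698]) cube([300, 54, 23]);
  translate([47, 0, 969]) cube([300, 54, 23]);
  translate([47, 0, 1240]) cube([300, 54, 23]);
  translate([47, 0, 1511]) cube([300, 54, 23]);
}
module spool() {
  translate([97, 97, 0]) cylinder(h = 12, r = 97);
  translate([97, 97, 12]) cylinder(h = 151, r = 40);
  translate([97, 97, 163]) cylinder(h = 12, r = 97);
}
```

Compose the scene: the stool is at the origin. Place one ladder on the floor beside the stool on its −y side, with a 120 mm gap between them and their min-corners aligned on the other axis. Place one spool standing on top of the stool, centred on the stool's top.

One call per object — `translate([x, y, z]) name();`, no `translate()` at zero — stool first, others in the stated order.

stool();
translate([0, -174, 0]) ladder();
translate([59, 35, 402]) spool();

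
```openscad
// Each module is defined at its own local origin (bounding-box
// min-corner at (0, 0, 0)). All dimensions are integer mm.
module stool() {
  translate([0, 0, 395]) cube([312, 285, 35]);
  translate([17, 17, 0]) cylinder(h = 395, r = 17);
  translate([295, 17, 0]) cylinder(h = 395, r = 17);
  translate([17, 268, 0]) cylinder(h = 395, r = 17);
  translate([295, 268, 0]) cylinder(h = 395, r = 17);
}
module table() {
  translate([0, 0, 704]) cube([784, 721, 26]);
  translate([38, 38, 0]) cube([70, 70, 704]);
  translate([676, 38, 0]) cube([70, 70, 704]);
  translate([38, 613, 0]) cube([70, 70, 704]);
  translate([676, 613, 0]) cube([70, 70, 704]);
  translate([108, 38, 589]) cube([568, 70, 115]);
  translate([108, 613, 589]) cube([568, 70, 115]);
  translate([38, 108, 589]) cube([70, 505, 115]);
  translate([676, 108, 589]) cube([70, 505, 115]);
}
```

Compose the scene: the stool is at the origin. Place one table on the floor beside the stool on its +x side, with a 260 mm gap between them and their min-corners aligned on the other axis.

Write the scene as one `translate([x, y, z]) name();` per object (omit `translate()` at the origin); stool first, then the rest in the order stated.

stool();
translate([572, 0, 0]) table();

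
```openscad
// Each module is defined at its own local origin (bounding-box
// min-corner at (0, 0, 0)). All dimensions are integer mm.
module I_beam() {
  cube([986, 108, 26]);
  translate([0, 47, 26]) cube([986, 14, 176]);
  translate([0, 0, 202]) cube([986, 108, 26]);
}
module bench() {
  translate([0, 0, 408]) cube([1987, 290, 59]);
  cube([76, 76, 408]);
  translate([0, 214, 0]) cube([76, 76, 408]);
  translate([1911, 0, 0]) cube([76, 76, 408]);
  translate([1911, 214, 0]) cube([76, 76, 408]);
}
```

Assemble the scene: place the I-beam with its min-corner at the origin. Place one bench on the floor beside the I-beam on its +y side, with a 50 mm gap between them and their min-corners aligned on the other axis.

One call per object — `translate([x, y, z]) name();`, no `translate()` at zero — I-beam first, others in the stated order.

I_beam();
translate([0, 158, 0]) bench();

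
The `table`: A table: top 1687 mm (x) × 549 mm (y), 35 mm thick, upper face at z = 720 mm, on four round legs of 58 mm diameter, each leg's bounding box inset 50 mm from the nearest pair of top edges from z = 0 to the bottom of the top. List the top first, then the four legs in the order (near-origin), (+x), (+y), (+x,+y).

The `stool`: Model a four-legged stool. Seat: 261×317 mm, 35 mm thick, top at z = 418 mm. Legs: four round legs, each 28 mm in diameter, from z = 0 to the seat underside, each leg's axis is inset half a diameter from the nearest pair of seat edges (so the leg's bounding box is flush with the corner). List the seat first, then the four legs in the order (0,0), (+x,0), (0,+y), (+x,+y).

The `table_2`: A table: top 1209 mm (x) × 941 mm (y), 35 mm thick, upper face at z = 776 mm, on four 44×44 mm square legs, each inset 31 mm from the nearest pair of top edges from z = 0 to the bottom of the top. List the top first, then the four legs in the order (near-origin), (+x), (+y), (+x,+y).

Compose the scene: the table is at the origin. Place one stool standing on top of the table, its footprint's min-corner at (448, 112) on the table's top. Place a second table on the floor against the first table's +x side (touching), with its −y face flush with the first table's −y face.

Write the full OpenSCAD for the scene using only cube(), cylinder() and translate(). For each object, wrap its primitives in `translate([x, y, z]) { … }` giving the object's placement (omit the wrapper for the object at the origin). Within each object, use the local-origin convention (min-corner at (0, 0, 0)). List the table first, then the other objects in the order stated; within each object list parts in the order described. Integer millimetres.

translate([0, 0, 685]) cube([1687, 549, 35]);
translate([79, 79, 0]) cylinder(h = 685, r = 29);
translate([1608, 79, 0]) cylinder(h = 685, r = 29);
translate([79, 470, 0]) cylinder(h = 685, r = 29);
translate([1608, 470, 0]) cylinder(h = 685, r = 29);
translate([448, 112, 720]) {
  translate([0, 0, 383]) cube([261, 317, 35]);
  translate([14, 14, 0]) cylinder(h = 383, r = 14);
  translate([247, 14, 0]) cylinder(h = 383, r = 14);
  translate([14, 303, 0]) cylinder(h = 383, r = 14);
  translate([247, 303, 0]) cylinder(h = 383, r = 14);
}
translate([1687, 0, 0]) {
  translate([0, 0, 741]) cube([1209, 941, 35]);
  translate([31, 31, 0]) cube([44, 44, 741]);
  translate([1134, 31, 0]) cube([44, 44, 741]);
  translate([31, 866, 0]) cube([44, 44, 741]);
  translate([1134, 866, 0]) cube([44, 44, 741]);
}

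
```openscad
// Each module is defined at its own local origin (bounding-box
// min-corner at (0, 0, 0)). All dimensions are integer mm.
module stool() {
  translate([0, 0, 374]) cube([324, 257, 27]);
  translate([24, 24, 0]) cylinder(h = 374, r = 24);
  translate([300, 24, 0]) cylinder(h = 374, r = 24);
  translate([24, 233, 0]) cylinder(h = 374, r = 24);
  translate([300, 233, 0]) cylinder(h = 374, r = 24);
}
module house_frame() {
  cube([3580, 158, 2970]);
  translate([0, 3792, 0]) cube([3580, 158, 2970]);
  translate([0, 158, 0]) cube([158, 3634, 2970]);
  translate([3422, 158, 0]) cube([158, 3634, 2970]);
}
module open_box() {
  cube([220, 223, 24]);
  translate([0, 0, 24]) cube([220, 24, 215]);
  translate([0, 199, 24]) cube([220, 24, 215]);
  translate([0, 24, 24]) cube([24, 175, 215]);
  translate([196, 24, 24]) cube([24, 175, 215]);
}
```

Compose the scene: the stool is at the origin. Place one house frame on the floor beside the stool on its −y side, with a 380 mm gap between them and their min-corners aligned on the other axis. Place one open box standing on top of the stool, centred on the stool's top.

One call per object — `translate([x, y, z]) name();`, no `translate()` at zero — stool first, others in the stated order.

stool();
translate([0, -4330, 0]) house_frame();
translate([52, 17, 401]) open_box();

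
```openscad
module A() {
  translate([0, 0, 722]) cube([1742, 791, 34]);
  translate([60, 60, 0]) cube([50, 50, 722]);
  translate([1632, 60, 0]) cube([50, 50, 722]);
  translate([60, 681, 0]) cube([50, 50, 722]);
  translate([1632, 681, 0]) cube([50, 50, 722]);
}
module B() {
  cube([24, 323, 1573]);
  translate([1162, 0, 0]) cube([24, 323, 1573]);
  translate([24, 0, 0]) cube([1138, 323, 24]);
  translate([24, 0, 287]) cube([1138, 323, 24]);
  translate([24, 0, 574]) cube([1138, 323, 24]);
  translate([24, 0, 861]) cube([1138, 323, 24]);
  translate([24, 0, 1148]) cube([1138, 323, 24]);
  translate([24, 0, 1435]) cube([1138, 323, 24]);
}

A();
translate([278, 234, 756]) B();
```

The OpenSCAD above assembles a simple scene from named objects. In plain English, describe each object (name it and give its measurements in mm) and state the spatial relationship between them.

A is a table with a 1742×791 mm rectangular top, 34 mm thick, top surface at z = 756 mm, supported by four 50×50 mm square legs, each inset 60 mm from the nearest pair of top edges, running from the floor.

B is a bookshelf 1186 mm wide overall, 323 mm deep and 1573 mm tall. The two sides are 24 mm thick vertical panels. 6 horizontal shelves of 24 mm thickness span between the inner faces of the sides; the lowest shelf sits on the floor and shelves are stacked with a clear vertical gap of 263 mm between each pair.

The bookshelf is on top of the table, centred.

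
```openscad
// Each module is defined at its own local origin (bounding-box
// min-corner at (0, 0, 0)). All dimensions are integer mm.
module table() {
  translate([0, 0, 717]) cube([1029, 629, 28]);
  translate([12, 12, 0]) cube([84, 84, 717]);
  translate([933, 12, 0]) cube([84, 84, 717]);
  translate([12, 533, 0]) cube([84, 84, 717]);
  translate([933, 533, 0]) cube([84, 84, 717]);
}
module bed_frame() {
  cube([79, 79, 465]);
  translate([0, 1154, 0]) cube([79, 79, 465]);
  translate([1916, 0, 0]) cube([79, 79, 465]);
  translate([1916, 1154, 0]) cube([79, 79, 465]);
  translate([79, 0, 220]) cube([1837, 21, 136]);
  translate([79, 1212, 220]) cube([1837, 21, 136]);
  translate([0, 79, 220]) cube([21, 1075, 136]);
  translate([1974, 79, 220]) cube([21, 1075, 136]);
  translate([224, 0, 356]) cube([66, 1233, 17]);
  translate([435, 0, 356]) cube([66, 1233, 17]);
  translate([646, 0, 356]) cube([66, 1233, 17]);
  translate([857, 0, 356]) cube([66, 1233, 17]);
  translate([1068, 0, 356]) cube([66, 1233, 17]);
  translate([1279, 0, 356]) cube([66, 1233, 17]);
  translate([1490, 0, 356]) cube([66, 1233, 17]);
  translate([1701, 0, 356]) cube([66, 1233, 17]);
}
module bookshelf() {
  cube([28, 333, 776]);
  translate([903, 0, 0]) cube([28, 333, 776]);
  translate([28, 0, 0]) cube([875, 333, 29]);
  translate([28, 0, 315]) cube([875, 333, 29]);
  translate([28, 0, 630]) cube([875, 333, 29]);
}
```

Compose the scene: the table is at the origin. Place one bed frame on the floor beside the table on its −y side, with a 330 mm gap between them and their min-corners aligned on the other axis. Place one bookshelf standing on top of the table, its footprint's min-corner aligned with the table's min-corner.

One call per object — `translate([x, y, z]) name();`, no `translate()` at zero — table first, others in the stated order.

table();
translate([0, -1563, 0]) bed_frame();
translate([0, 0, 745]) bookshelf();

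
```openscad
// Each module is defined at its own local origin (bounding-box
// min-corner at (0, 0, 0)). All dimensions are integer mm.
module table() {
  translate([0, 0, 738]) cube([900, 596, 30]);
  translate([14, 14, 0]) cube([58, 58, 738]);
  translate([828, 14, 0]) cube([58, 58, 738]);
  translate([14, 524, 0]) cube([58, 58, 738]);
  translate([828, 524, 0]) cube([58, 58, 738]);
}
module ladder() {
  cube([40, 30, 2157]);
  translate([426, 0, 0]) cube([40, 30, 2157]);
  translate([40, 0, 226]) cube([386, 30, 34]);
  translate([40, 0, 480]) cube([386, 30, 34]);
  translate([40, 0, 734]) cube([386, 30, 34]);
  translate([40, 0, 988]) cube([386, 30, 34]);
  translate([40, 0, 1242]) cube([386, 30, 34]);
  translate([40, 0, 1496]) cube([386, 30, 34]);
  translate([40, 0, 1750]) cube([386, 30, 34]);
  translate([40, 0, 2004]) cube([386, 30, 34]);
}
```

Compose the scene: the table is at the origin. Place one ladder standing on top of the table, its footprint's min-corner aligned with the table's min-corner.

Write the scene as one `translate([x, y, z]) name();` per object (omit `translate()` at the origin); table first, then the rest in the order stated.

table();
translate([0, 0, 768]) ladder();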